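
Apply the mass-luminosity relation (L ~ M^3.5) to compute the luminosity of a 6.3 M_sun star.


L/L_sun = (M/M_sun)^3.5 = 6.3^3.5 = 627.613

627.613 L_sun


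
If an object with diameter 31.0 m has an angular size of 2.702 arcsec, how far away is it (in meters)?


D = size / theta_rad, theta_rad = 2.702 * pi/(180*3600) = 1.310e-05, D = 2.366e+06

2.366e+06 m


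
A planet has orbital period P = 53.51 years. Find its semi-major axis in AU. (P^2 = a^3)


a = P^(2/3) = 53.51^(2/3) = 14.2001

14.2001 AU


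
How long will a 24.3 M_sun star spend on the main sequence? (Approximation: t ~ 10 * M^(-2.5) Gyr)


t = 10 * M^(-2.5) = 10 * 24.3^(-2.5) = 0.0034

0.0034 Gyr


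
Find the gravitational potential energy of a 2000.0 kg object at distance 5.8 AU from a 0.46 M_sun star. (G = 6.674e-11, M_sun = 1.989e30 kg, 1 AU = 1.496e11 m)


M = 0.46 * 1.989e30 kg = 9.1494e+29 kg; r = 5.8 AU * 1.496e11 m/AU = 8.6768e+11 m. U = -GM*m/r = -(6.674e-11 * 9.1494e+29 * 2000.0) / 8.6768e+11 = -1.408e+11

-1.408e+11 J


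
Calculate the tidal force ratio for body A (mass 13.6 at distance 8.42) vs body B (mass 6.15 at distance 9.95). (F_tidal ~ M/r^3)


Ratio = (M1/r1^3) / (M2/r2^3) = (13.6/8.42^3) / (6.15/9.95^3) = 3.6492

3.6492


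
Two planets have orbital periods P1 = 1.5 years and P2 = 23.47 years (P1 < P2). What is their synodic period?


1/P_syn = |1/P1 - 1/P2| = |1/1.5 - 1/23.47| => P_syn = 1.6024

1.6024 years


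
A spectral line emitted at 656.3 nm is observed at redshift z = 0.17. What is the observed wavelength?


lam_obs = lam_emit * (1 + z) = 656.3 * (1 + 0.17) = 767.871

767.871 nm


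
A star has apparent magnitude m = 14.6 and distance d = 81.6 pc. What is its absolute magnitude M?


M = m - 5*log10(d) + 5 = 14.6 - 5*log10(81.6) + 5 = 10.0415

10.0415


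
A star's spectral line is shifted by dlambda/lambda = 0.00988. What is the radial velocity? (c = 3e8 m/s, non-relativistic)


v = (dlambda/lambda) * c = 0.00988 * 3e8 = 2.964e+06

2.964e+06 m/s


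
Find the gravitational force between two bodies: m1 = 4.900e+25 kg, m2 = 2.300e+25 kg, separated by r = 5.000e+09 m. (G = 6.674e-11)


F = G*m1*m2/r^2 = 6.674e-11 * 4.900e+25 * 2.300e+25 / (5.000e+09)^2 = 6.674e-11 * 1.127e+51 / 2.500e+19 = 3.009e+21

3.009e+21 N


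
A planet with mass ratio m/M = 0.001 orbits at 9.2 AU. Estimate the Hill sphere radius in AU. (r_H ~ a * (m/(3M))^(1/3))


r_H = a * (m/3M)^(1/3) = 9.2 * (0.001/3)^(1/3) = 0.6379

0.6379 AU


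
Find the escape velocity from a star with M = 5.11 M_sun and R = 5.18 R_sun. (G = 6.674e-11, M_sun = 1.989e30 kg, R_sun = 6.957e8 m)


M = 5.11 * 1.989e30 kg = 1.016379e+31 kg; R = 5.18 * 6.957e8 m = 3.603726e+09 m. v_esc = sqrt(2GM/R) = sqrt(2 * 6.674e-11 * 1.016379e+31 / 3.603726e+09) = 613564.267

613564.267 m/s


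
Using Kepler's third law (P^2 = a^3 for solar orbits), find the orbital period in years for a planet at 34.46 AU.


P = a^(3/2) = 34.46^1.5 = 202.2893

202.2893 years


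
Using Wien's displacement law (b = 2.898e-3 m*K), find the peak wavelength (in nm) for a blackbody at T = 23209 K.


lam_max = b / T = 2.898e-3 / 23209 = 1.249e-07 m = 124.8654 nm

124.8654 nm


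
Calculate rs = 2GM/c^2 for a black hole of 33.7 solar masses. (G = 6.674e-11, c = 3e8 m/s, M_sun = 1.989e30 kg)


M = 33.7 * 1.989e30 kg = 6.70293e+31 kg. rs = 2GM/c^2 = 2 * 6.674e-11 * 6.70293e+31 / (3e8)^2 = 99411.8996

99411.8996 m


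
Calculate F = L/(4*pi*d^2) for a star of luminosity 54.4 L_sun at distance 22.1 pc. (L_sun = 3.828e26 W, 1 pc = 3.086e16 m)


F = L / (4*pi*d^2) = 2.082e+28 / (4*pi*(6.820e+17)^2) = 3.563e-09

3.563e-09 W/m^2


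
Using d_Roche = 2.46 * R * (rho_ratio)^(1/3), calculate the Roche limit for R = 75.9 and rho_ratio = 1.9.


d_Roche = 2.46 * 75.9 * 1.9^(1/3) = 231.2569

231.2569


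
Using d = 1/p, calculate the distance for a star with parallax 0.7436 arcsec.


d = 1/p = 1/0.7436 = 1.3448

1.3448 pc


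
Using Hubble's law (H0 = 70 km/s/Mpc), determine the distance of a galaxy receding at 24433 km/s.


d = v / H0 = 24433 / 70 = 349.0429

349.0429 Mpc


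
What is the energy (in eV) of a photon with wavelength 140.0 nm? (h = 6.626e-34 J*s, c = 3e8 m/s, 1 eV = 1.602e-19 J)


E = hc/lambda = 6.626e-34 * 3e8 / 1.400e-07 = 1.420e-18 J = 8.863 eV

8.863 eV


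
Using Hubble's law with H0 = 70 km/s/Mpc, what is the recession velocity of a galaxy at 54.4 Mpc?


v = H0 * d = 70 * 54.4 = 3808.0

3808.0 km/s


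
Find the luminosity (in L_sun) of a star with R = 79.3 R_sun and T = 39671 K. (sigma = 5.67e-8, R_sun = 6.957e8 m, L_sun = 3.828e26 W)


R = 79.3 * 6.957e8 m = 5.516901e+10 m. L = 4*pi*R^2*sigma*T^4 = 4*pi*(5.516901e+10)^2 * 5.67e-8 * 39671^4 = 5.37125655e+33 W. L/L_sun = 5.37125655e+33 / 3.828e26 = 1.403e+07

1.403e+07 L_sun


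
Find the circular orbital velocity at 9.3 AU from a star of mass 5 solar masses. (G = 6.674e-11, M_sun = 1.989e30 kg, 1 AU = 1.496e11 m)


v = sqrt(GM/r) = sqrt(6.674e-11 * 9.945e+30 / 1.391e+12) = 21841.7898

21841.7898 m/s


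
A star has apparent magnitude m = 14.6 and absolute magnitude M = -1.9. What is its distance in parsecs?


d = 10^((m - M + 5)/5) = 10^((14.6 - -1.9 + 5)/5) = 19952.6231

19952.6231 pc


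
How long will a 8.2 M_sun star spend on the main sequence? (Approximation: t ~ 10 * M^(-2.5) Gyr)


t = 10 * M^(-2.5) = 10 * 8.2^(-2.5) = 0.0519

0.0519 Gyr


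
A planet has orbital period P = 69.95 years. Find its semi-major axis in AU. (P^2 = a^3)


a = P^(2/3) = 69.95^(2/3) = 16.9769

16.9769 AU


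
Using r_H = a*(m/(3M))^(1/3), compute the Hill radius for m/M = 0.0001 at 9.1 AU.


r_H = a * (m/3M)^(1/3) = 9.1 * (0.0001/3)^(1/3) = 0.2929

0.2929 AU


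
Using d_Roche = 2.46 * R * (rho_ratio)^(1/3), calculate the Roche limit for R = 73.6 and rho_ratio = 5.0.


d_Roche = 2.46 * 73.6 * 5.0^(1/3) = 309.6014

309.6014


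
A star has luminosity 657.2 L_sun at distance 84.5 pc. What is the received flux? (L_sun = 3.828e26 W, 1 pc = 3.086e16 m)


F = L / (4*pi*d^2) = 2.516e+29 / (4*pi*(2.608e+18)^2) = 2.944e-09

2.944e-09 W/m^2


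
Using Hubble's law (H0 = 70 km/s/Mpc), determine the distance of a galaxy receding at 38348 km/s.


d = v / H0 = 38348 / 70 = 547.8286

547.8286 Mpc


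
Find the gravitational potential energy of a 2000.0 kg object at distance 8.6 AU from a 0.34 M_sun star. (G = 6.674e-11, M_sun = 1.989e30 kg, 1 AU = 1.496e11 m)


M = 0.34 * 1.989e30 kg = 6.7626e+29 kg; r = 8.6 AU * 1.496e11 m/AU = 1.28656e+12 m. U = -GM*m/r = -(6.674e-11 * 6.7626e+29 * 2000.0) / 1.28656e+12 = -7.016e+10

-7.016e+10 J


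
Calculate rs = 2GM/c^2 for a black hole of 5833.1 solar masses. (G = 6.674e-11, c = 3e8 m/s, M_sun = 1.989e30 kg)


M = 5833.1 * 1.989e30 kg = 1.16020359e+34 kg. rs = 2GM/c^2 = 2 * 6.674e-11 * 1.16020359e+34 / (3e8)^2 = 1.721e+07

1.721e+07 m


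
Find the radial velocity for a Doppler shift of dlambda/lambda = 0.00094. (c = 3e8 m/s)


v = (dlambda/lambda) * c = 0.00094 * 3e8 = 282000.0

282000.0 m/s


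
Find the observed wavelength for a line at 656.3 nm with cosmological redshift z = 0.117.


lam_obs = lam_emit * (1 + z) = 656.3 * (1 + 0.117) = 733.0871

733.0871 nm


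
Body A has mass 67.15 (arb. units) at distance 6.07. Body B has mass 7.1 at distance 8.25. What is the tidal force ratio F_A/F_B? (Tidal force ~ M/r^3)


Ratio = (M1/r1^3) / (M2/r2^3) = (67.15/6.07^3) / (7.1/8.25^3) = 23.7456

23.7456


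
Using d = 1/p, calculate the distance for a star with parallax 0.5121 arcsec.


d = 1/p = 1/0.5121 = 1.9527

1.9527 pc


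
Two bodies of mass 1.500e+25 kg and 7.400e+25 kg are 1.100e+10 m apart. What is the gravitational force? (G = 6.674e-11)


F = G*m1*m2/r^2 = 6.674e-11 * 1.500e+25 * 7.400e+25 / (1.100e+10)^2 = 6.674e-11 * 1.110e+51 / 1.210e+20 = 6.122e+20

6.122e+20 N


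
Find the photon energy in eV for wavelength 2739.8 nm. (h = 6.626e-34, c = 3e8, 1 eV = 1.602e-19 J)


E = hc/lambda = 6.626e-34 * 3e8 / 2.740e-06 = 7.255e-20 J = 0.4529 eV

0.4529 eV


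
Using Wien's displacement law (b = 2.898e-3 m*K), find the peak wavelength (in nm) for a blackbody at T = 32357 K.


lam_max = b / T = 2.898e-3 / 32357 = 8.956e-08 m = 89.5633 nm

89.5633 nm


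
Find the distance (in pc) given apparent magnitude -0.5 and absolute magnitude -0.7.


d = 10^((m - M + 5)/5) = 10^((-0.5 - -0.7 + 5)/5) = 10.9648

10.9648 pc


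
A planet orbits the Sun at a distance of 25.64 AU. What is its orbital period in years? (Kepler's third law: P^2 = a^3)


P = a^(3/2) = 25.64^1.5 = 129.8306

129.8306 years


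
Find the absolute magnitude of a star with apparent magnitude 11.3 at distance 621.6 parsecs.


M = m - 5*log10(d) + 5 = 11.3 - 5*log10(621.6) + 5 = 2.3324

2.3324


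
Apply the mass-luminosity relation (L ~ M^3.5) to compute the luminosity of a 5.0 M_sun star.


L/L_sun = (M/M_sun)^3.5 = 5.0^3.5 = 279.5085

279.5085 L_sun


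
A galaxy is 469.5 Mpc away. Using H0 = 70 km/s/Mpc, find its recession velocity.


v = H0 * d = 70 * 469.5 = 32865.0

32865.0 km/s


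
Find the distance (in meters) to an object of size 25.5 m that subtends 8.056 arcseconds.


D = size / theta_rad, theta_rad = 8.056 * pi/(180*3600) = 3.906e-05, D = 652898.7785

652898.7785 m


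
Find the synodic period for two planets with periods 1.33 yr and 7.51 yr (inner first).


1/P_syn = |1/P1 - 1/P2| = |1/1.33 - 1/7.51| => P_syn = 1.6162

1.6162 years


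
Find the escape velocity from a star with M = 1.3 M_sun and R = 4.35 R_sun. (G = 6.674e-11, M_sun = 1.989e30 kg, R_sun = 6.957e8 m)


M = 1.3 * 1.989e30 kg = 2.5857e+30 kg; R = 4.35 * 6.957e8 m = 3.026295e+09 m. v_esc = sqrt(2GM/R) = sqrt(2 * 6.674e-11 * 2.5857e+30 / 3.026295e+09) = 337708.146

337708.146 m/s


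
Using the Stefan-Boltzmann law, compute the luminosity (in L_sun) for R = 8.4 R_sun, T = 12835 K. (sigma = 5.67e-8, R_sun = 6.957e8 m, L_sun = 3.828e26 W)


R = 8.4 * 6.957e8 m = 5.84388e+09 m. L = 4*pi*R^2*sigma*T^4 = 4*pi*(5.84388e+09)^2 * 5.67e-8 * 12835^4 = 6.603573161e+29 W. L/L_sun = 6.603573161e+29 / 3.828e26 = 1725.0714

1725.0714 L_sun


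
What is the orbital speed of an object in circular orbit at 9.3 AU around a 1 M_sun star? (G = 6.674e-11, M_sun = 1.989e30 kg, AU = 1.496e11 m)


v = sqrt(GM/r) = sqrt(6.674e-11 * 1.989e+30 / 1.391e+12) = 9767.9454

9767.9454 m/s


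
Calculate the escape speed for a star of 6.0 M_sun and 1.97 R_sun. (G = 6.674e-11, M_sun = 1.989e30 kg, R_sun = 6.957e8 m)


M = 6.0 * 1.989e30 kg = 1.1934e+31 kg; R = 1.97 * 6.957e8 m = 1.370529e+09 m. v_esc = sqrt(2GM/R) = sqrt(2 * 6.674e-11 * 1.1934e+31 / 1.370529e+09) = 1.078e+06

1.078e+06 m/s


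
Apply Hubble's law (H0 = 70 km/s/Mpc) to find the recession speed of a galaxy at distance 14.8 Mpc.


v = H0 * d = 70 * 14.8 = 1036.0

1036.0 km/s


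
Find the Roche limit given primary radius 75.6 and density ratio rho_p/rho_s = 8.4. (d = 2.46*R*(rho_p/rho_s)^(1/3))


d_Roche = 2.46 * 75.6 * 8.4^(1/3) = 378.0507

378.0507


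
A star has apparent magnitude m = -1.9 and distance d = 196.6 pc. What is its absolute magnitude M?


M = m - 5*log10(d) + 5 = -1.9 - 5*log10(196.6) + 5 = -8.3679

-8.3679


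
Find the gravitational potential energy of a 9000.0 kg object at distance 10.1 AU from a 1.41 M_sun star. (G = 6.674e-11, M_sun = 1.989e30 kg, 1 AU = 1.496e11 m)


M = 1.41 * 1.989e30 kg = 2.80449e+30 kg; r = 10.1 AU * 1.496e11 m/AU = 1.51096e+12 m. U = -GM*m/r = -(6.674e-11 * 2.80449e+30 * 9000.0) / 1.51096e+12 = -1.115e+12

-1.115e+12 J


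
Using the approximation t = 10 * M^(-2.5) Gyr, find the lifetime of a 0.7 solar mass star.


t = 10 * M^(-2.5) = 10 * 0.7^(-2.5) = 24.3924

24.3924 Gyr


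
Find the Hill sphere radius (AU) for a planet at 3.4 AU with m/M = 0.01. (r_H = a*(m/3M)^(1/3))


r_H = a * (m/3M)^(1/3) = 3.4 * (0.01/3)^(1/3) = 0.5079

0.5079 AU


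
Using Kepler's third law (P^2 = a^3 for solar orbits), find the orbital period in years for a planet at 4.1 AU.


P = a^(3/2) = 4.1^1.5 = 8.3019

8.3019 years


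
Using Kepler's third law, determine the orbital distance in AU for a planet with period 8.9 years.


a = P^(2/3) = 8.9^(2/3) = 4.2946

4.2946 AU


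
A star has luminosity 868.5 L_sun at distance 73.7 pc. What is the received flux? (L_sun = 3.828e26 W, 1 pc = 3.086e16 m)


F = L / (4*pi*d^2) = 3.325e+29 / (4*pi*(2.274e+18)^2) = 5.115e-09

5.115e-09 W/m^2


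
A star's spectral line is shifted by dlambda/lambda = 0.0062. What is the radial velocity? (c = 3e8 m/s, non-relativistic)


v = (dlambda/lambda) * c = 0.0062 * 3e8 = 1.860e+06

1.860e+06 m/s


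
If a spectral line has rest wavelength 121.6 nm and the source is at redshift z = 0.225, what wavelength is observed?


lam_obs = lam_emit * (1 + z) = 121.6 * (1 + 0.225) = 148.96

148.96 nm


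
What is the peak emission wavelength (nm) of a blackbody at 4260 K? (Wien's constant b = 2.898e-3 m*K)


lam_max = b / T = 2.898e-3 / 4260 = 6.803e-07 m = 680.2817 nm

680.2817 nm


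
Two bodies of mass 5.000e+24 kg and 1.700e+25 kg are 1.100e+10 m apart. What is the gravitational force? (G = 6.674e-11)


F = G*m1*m2/r^2 = 6.674e-11 * 5.000e+24 * 1.700e+25 / (1.100e+10)^2 = 6.674e-11 * 8.500e+49 / 1.210e+20 = 4.688e+19

4.688e+19 N


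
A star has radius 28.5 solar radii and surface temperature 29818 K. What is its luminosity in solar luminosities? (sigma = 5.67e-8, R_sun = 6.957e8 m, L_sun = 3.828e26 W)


R = 28.5 * 6.957e8 m = 1.982745e+10 m. L = 4*pi*R^2*sigma*T^4 = 4*pi*(1.982745e+10)^2 * 5.67e-8 * 29818^4 = 2.214321574e+32 W. L/L_sun = 2.214321574e+32 / 3.828e26 = 578453.9116

578453.9116 L_sun


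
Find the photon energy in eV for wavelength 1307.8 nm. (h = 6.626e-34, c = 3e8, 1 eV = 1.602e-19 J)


E = hc/lambda = 6.626e-34 * 3e8 / 1.308e-06 = 1.520e-19 J = 0.9488 eV

0.9488 eV


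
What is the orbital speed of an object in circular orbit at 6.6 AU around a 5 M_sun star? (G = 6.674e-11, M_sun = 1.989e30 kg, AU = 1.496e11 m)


v = sqrt(GM/r) = sqrt(6.674e-11 * 9.945e+30 / 9.874e+11) = 25927.3261

25927.3261 m/s


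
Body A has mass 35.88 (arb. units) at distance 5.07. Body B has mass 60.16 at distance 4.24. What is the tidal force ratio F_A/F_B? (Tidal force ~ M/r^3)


Ratio = (M1/r1^3) / (M2/r2^3) = (35.88/5.07^3) / (60.16/4.24^3) = 0.3488

0.3488


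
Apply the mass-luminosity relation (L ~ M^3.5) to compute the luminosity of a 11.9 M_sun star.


L/L_sun = (M/M_sun)^3.5 = 11.9^3.5 = 5813.188

5813.188 L_sun


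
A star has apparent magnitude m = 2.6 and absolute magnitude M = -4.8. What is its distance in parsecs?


d = 10^((m - M + 5)/5) = 10^((2.6 - -4.8 + 5)/5) = 301.9952

301.9952 pc


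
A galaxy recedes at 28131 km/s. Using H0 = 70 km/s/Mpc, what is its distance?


d = v / H0 = 28131 / 70 = 401.8714

401.8714 Mpc


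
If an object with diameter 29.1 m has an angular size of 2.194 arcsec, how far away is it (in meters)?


D = size / theta_rad, theta_rad = 2.194 * pi/(180*3600) = 1.064e-05, D = 2.736e+06

2.736e+06 m


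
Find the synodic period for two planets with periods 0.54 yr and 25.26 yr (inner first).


1/P_syn = |1/P1 - 1/P2| = |1/0.54 - 1/25.26| => P_syn = 0.5518

0.5518 years


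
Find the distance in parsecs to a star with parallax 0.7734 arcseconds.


d = 1/p = 1/0.7734 = 1.293

1.293 pc


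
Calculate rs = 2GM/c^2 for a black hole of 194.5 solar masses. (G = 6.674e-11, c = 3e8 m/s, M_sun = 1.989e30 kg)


M = 194.5 * 1.989e30 kg = 3.868605e+32 kg. rs = 2GM/c^2 = 2 * 6.674e-11 * 3.868605e+32 / (3e8)^2 = 573757.106

573757.106 m


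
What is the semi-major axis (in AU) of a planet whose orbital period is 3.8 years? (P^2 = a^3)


a = P^(2/3) = 3.8^(2/3) = 2.4351

2.4351 AU


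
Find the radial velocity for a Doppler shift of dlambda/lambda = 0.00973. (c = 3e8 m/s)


v = (dlambda/lambda) * c = 0.00973 * 3e8 = 2.919e+06

2.919e+06 m/s


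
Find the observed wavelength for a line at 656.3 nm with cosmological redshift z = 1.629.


lam_obs = lam_emit * (1 + z) = 656.3 * (1 + 1.629) = 1725.4127

1725.4127 nm


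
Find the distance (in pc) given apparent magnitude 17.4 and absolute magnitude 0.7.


d = 10^((m - M + 5)/5) = 10^((17.4 - 0.7 + 5)/5) = 21877.6162

21877.6162 pc


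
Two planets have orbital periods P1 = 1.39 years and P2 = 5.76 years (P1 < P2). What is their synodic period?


1/P_syn = |1/P1 - 1/P2| = |1/1.39 - 1/5.76| => P_syn = 1.8321

1.8321 years


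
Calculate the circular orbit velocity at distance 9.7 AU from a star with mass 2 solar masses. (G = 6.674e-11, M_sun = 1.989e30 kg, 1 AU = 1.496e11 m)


v = sqrt(GM/r) = sqrt(6.674e-11 * 3.978e+30 / 1.451e+12) = 13526.1384

13526.1384 m/s


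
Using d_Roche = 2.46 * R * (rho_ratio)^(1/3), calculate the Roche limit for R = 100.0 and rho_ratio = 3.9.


d_Roche = 2.46 * 100.0 * 3.9^(1/3) = 387.219

387.219


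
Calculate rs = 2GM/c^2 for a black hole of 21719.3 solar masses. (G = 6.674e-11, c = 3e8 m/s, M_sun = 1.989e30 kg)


M = 21719.3 * 1.989e30 kg = 4.31996877e+34 kg. rs = 2GM/c^2 = 2 * 6.674e-11 * 4.31996877e+34 / (3e8)^2 = 6.407e+07

6.407e+07 m


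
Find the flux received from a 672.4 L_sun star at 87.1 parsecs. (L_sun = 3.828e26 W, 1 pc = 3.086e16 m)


F = L / (4*pi*d^2) = 2.574e+29 / (4*pi*(2.688e+18)^2) = 2.835e-09

2.835e-09 W/m^2


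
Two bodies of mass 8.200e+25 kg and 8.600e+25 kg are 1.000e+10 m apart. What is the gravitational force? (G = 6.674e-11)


F = G*m1*m2/r^2 = 6.674e-11 * 8.200e+25 * 8.600e+25 / (1.000e+10)^2 = 6.674e-11 * 7.052e+51 / 1.000e+20 = 4.707e+21

4.707e+21 N


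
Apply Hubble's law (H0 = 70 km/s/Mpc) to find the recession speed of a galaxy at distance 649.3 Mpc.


v = H0 * d = 70 * 649.3 = 45451.0

45451.0 km/s


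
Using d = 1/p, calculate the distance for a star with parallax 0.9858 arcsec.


d = 1/p = 1/0.9858 = 1.0144

1.0144 pc


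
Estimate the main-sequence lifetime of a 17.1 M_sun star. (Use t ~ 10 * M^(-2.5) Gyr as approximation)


t = 10 * M^(-2.5) = 10 * 17.1^(-2.5) = 0.0083

0.0083 Gyr


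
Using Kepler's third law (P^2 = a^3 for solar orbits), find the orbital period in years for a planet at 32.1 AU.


P = a^(3/2) = 32.1^1.5 = 181.8685

181.8685 years


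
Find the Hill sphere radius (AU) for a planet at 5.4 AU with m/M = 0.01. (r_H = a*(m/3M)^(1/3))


r_H = a * (m/3M)^(1/3) = 5.4 * (0.01/3)^(1/3) = 0.8067

0.8067 AU


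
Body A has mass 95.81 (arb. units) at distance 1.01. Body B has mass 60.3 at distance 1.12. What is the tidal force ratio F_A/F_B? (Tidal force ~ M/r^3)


Ratio = (M1/r1^3) / (M2/r2^3) = (95.81/1.01^3) / (60.3/1.12^3) = 2.1666

2.1666


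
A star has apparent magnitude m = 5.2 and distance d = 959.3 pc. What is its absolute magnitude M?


M = m - 5*log10(d) + 5 = 5.2 - 5*log10(959.3) + 5 = -4.7098

-4.7098


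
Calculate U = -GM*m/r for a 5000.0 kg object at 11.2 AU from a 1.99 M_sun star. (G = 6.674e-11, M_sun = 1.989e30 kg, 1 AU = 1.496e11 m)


M = 1.99 * 1.989e30 kg = 3.95811e+30 kg; r = 11.2 AU * 1.496e11 m/AU = 1.67552e+12 m. U = -GM*m/r = -(6.674e-11 * 3.95811e+30 * 5000.0) / 1.67552e+12 = -7.883e+11

-7.883e+11 J


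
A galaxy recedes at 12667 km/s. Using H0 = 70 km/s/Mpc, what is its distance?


d = v / H0 = 12667 / 70 = 180.9571

180.9571 Mpc


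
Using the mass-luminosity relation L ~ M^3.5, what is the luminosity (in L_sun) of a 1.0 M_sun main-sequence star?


L/L_sun = (M/M_sun)^3.5 = 1.0^3.5 = 1.0

1.0 L_sun


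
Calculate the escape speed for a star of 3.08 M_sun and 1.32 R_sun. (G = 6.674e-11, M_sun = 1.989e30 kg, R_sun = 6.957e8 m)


M = 3.08 * 1.989e30 kg = 6.12612e+30 kg; R = 1.32 * 6.957e8 m = 9.18324e+08 m. v_esc = sqrt(2GM/R) = sqrt(2 * 6.674e-11 * 6.12612e+30 / 9.18324e+08) = 943632.4812

943632.4812 m/s


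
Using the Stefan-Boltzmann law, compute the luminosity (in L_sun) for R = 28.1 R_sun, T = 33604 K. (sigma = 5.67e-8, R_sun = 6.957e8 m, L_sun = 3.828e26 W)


R = 28.1 * 6.957e8 m = 1.954917e+10 m. L = 4*pi*R^2*sigma*T^4 = 4*pi*(1.954917e+10)^2 * 5.67e-8 * 33604^4 = 3.472269884e+32 W. L/L_sun = 3.472269884e+32 / 3.828e26 = 907071.5476

907071.5476 L_sun


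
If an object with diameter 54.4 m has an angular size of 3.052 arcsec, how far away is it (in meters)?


D = size / theta_rad, theta_rad = 3.052 * pi/(180*3600) = 1.480e-05, D = 3.677e+06

3.677e+06 m


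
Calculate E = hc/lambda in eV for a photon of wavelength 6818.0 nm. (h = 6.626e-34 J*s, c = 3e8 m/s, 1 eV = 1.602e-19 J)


E = hc/lambda = 6.626e-34 * 3e8 / 6.818e-06 = 2.916e-20 J = 0.182 eV

0.182 eV


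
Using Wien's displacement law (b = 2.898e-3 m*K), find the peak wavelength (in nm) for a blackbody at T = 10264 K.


lam_max = b / T = 2.898e-3 / 10264 = 2.823e-07 m = 282.3461 nm

282.3461 nm


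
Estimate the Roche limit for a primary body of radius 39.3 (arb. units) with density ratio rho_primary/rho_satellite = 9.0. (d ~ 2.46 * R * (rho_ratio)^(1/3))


d_Roche = 2.46 * 39.3 * 9.0^(1/3) = 201.0983

201.0983


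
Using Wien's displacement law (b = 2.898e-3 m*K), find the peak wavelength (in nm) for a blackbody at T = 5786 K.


lam_max = b / T = 2.898e-3 / 5786 = 5.009e-07 m = 500.8642 nm

500.8642 nm


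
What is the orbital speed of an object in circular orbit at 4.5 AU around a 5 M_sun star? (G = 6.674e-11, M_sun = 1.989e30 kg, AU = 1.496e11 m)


v = sqrt(GM/r) = sqrt(6.674e-11 * 9.945e+30 / 6.732e+11) = 31399.5512

31399.5512 m/s


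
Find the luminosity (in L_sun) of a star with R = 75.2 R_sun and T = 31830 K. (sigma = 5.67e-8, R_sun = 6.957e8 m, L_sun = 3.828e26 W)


R = 75.2 * 6.957e8 m = 5.231664e+10 m. L = 4*pi*R^2*sigma*T^4 = 4*pi*(5.231664e+10)^2 * 5.67e-8 * 31830^4 = 2.001792996e+33 W. L/L_sun = 2.001792996e+33 / 3.828e26 = 5.229e+06

5.229e+06 L_sun


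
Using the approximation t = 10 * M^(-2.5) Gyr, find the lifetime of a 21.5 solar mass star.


t = 10 * M^(-2.5) = 10 * 21.5^(-2.5) = 0.0047

0.0047 Gyr


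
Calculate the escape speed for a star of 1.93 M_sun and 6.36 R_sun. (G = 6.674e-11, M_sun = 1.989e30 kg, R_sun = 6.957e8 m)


M = 1.93 * 1.989e30 kg = 3.83877e+30 kg; R = 6.36 * 6.957e8 m = 4.424652e+09 m. v_esc = sqrt(2GM/R) = sqrt(2 * 6.674e-11 * 3.83877e+30 / 4.424652e+09) = 340302.0659

340302.0659 m/s


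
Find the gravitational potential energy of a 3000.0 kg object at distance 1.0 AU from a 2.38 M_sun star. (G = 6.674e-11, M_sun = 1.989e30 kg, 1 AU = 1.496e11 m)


M = 2.38 * 1.989e30 kg = 4.73382e+30 kg; r = 1.0 AU * 1.496e11 m/AU = 1.496e+11 m. U = -GM*m/r = -(6.674e-11 * 4.73382e+30 * 3000.0) / 1.496e+11 = -6.336e+12

-6.336e+12 J


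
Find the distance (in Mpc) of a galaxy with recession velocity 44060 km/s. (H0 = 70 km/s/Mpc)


d = v / H0 = 44060 / 70 = 629.4286

629.4286 Mpc


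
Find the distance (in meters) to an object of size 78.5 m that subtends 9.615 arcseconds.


D = size / theta_rad, theta_rad = 9.615 * pi/(180*3600) = 4.661e-05, D = 1.684e+06

1.684e+06 m


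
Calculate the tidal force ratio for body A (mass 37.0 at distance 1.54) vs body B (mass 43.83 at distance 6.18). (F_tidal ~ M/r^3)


Ratio = (M1/r1^3) / (M2/r2^3) = (37.0/1.54^3) / (43.83/6.18^3) = 54.5549

54.5549


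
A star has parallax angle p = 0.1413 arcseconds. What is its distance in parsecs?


d = 1/p = 1/0.1413 = 7.0771

7.0771 pc


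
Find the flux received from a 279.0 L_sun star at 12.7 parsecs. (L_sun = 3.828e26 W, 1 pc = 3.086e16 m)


F = L / (4*pi*d^2) = 1.068e+29 / (4*pi*(3.919e+17)^2) = 5.533e-08

5.533e-08 W/m^2


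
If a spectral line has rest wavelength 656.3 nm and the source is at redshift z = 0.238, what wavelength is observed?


lam_obs = lam_emit * (1 + z) = 656.3 * (1 + 0.238) = 812.4994

812.4994 nm


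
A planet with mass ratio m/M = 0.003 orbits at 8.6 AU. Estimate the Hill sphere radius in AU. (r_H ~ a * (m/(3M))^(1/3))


r_H = a * (m/3M)^(1/3) = 8.6 * (0.003/3)^(1/3) = 0.86

0.86 AU


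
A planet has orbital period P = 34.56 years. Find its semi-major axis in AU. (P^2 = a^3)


a = P^(2/3) = 34.56^(2/3) = 10.61

10.61 AU


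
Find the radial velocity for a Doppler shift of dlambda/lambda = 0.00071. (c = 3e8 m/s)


v = (dlambda/lambda) * c = 0.00071 * 3e8 = 213000.0

213000.0 m/s


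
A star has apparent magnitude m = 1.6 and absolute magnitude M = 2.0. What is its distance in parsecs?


d = 10^((m - M + 5)/5) = 10^((1.6 - 2.0 + 5)/5) = 8.3176

8.3176 pc


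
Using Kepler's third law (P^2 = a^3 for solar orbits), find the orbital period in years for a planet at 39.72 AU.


P = a^(3/2) = 39.72^1.5 = 250.3306

250.3306 years


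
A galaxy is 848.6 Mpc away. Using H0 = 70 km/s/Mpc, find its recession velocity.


v = H0 * d = 70 * 848.6 = 59402.0

59402.0 km/s


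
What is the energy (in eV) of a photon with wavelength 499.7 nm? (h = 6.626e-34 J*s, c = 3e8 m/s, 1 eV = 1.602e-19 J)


E = hc/lambda = 6.626e-34 * 3e8 / 4.997e-07 = 3.978e-19 J = 2.4831 eV

2.4831 eV


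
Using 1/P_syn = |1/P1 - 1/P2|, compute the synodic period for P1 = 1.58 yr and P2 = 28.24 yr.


1/P_syn = |1/P1 - 1/P2| = |1/1.58 - 1/28.24| => P_syn = 1.6736

1.6736 years


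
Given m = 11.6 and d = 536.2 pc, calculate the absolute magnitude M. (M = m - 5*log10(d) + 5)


M = m - 5*log10(d) + 5 = 11.6 - 5*log10(536.2) + 5 = 2.9534

2.9534


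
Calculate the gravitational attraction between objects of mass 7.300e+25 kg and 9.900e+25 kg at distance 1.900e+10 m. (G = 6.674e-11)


F = G*m1*m2/r^2 = 6.674e-11 * 7.300e+25 * 9.900e+25 / (1.900e+10)^2 = 6.674e-11 * 7.227e+51 / 3.610e+20 = 1.336e+21

1.336e+21 N


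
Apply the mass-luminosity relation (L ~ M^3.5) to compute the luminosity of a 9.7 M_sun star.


L/L_sun = (M/M_sun)^3.5 = 9.7^3.5 = 2842.5039

2842.5039 L_sun


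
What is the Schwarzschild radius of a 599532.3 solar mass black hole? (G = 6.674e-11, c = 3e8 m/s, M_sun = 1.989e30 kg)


M = 599532.3 * 1.989e30 kg = 1.192469745e+36 kg. rs = 2GM/c^2 = 2 * 6.674e-11 * 1.192469745e+36 / (3e8)^2 = 1.769e+09

1.769e+09 m


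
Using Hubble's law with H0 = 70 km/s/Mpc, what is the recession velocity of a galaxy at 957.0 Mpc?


v = H0 * d = 70 * 957.0 = 66990.0

66990.0 km/s


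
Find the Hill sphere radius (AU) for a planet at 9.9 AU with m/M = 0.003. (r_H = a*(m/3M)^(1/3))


r_H = a * (m/3M)^(1/3) = 9.9 * (0.003/3)^(1/3) = 0.99

0.99 AU


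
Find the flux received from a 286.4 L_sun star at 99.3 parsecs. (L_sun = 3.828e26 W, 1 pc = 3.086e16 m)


F = L / (4*pi*d^2) = 1.096e+29 / (4*pi*(3.064e+18)^2) = 9.291e-10

9.291e-10 W/m^2


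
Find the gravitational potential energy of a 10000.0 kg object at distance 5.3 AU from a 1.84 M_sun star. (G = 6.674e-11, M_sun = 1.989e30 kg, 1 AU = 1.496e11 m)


M = 1.84 * 1.989e30 kg = 3.65976e+30 kg; r = 5.3 AU * 1.496e11 m/AU = 7.9288e+11 m. U = -GM*m/r = -(6.674e-11 * 3.65976e+30 * 10000.0) / 7.9288e+11 = -3.081e+12

-3.081e+12 J


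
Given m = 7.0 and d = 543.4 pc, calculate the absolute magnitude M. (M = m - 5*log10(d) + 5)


M = m - 5*log10(d) + 5 = 7.0 - 5*log10(543.4) + 5 = -1.6756

-1.6756


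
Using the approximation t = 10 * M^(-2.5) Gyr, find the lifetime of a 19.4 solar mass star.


t = 10 * M^(-2.5) = 10 * 19.4^(-2.5) = 0.006

0.006 Gyr


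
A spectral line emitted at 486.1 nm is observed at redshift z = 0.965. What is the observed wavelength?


lam_obs = lam_emit * (1 + z) = 486.1 * (1 + 0.965) = 955.1865

955.1865 nm


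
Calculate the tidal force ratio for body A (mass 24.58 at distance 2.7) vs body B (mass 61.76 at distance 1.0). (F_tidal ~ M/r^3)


Ratio = (M1/r1^3) / (M2/r2^3) = (24.58/2.7^3) / (61.76/1.0^3) = 0.0202

0.0202


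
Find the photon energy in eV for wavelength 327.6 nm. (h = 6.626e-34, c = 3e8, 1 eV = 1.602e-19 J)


E = hc/lambda = 6.626e-34 * 3e8 / 3.276e-07 = 6.068e-19 J = 3.7876 eV

3.7876 eV


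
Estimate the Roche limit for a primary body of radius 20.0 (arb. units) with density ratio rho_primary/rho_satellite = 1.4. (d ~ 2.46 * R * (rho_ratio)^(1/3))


d_Roche = 2.46 * 20.0 * 1.4^(1/3) = 55.0395

55.0395


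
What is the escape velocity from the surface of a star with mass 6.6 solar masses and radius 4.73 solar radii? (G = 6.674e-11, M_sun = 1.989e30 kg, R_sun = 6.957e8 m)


M = 6.6 * 1.989e30 kg = 1.31274e+31 kg; R = 4.73 * 6.957e8 m = 3.290661e+09 m. v_esc = sqrt(2GM/R) = sqrt(2 * 6.674e-11 * 1.31274e+31 / 3.290661e+09) = 729719.3898

729719.3898 m/s


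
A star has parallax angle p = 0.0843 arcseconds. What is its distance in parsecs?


d = 1/p = 1/0.0843 = 11.8624

11.8624 pc


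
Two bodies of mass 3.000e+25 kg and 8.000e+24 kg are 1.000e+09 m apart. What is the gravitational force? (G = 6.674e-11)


F = G*m1*m2/r^2 = 6.674e-11 * 3.000e+25 * 8.000e+24 / (1.000e+09)^2 = 6.674e-11 * 2.400e+50 / 1.000e+18 = 1.602e+22

1.602e+22 N


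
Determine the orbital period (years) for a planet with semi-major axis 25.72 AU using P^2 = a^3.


P = a^(3/2) = 25.72^1.5 = 130.4387

130.4387 years


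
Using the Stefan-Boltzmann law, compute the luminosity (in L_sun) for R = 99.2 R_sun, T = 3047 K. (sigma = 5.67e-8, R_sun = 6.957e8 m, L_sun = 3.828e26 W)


R = 99.2 * 6.957e8 m = 6.901344e+10 m. L = 4*pi*R^2*sigma*T^4 = 4*pi*(6.901344e+10)^2 * 5.67e-8 * 3047^4 = 2.925163131e+29 W. L/L_sun = 2.925163131e+29 / 3.828e26 = 764.1492

764.1492 L_sun


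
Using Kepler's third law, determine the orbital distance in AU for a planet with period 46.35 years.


a = P^(2/3) = 46.35^(2/3) = 12.9033

12.9033 AU


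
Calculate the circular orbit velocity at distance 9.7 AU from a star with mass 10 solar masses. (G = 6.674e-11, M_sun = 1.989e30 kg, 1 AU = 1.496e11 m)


v = sqrt(GM/r) = sqrt(6.674e-11 * 1.989e+31 / 1.451e+12) = 30245.3649

30245.3649 m/s


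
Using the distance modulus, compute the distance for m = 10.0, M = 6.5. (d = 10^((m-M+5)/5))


d = 10^((m - M + 5)/5) = 10^((10.0 - 6.5 + 5)/5) = 50.1187

50.1187 pc


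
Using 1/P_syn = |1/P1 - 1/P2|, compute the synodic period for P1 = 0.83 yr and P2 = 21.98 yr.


1/P_syn = |1/P1 - 1/P2| = |1/0.83 - 1/21.98| => P_syn = 0.8626

0.8626 years


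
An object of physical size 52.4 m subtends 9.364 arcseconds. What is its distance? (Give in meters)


D = size / theta_rad, theta_rad = 9.364 * pi/(180*3600) = 4.540e-05, D = 1.154e+06

1.154e+06 m


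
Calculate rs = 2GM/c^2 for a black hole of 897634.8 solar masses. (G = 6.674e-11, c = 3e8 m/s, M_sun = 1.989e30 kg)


M = 897634.8 * 1.989e30 kg = 1.785395617e+36 kg. rs = 2GM/c^2 = 2 * 6.674e-11 * 1.785395617e+36 / (3e8)^2 = 2.648e+09

2.648e+09 m


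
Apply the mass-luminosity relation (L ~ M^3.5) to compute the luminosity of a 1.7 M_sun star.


L/L_sun = (M/M_sun)^3.5 = 1.7^3.5 = 6.4058

6.4058 L_sun


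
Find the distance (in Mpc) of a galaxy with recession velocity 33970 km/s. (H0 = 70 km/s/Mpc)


d = v / H0 = 33970 / 70 = 485.2857

485.2857 Mpc


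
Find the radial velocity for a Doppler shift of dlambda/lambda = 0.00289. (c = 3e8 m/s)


v = (dlambda/lambda) * c = 0.00289 * 3e8 = 867000.0

867000.0 m/s


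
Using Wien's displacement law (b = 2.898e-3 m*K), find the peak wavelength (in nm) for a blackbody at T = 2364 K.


lam_max = b / T = 2.898e-3 / 2364 = 1.226e-06 m = 1225.8883 nm

1225.8883 nm


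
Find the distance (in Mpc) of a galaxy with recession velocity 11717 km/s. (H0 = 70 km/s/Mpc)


d = v / H0 = 11717 / 70 = 167.3857

167.3857 Mpc


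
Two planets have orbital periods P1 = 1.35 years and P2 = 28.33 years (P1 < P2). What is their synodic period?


1/P_syn = |1/P1 - 1/P2| = |1/1.35 - 1/28.33| => P_syn = 1.4176

1.4176 years


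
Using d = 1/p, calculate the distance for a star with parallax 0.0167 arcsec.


d = 1/p = 1/0.0167 = 59.8802

59.8802 pc


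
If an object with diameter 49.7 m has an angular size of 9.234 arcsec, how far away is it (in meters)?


D = size / theta_rad, theta_rad = 9.234 * pi/(180*3600) = 4.477e-05, D = 1.110e+06

1.110e+06 m


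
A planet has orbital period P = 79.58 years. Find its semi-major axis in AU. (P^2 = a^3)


a = P^(2/3) = 79.58^(2/3) = 18.5013

18.5013 AU


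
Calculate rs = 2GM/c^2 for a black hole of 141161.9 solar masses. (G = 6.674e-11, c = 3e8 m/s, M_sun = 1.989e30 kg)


M = 141161.9 * 1.989e30 kg = 2.807710191e+35 kg. rs = 2GM/c^2 = 2 * 6.674e-11 * 2.807710191e+35 / (3e8)^2 = 4.164e+08

4.164e+08 m


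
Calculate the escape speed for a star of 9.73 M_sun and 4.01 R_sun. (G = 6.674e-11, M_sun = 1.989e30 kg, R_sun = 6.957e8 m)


M = 9.73 * 1.989e30 kg = 1.935297e+31 kg; R = 4.01 * 6.957e8 m = 2.789757e+09 m. v_esc = sqrt(2GM/R) = sqrt(2 * 6.674e-11 * 1.935297e+31 / 2.789757e+09) = 962273.9359

962273.9359 m/s


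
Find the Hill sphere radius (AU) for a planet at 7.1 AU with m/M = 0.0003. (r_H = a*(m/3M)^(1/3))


r_H = a * (m/3M)^(1/3) = 7.1 * (0.0003/3)^(1/3) = 0.3296

0.3296 AU


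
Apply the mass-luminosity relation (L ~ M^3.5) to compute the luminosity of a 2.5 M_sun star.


L/L_sun = (M/M_sun)^3.5 = 2.5^3.5 = 24.7053

24.7053 L_sun


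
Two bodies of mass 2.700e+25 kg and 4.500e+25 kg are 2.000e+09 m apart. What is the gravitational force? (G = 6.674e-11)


F = G*m1*m2/r^2 = 6.674e-11 * 2.700e+25 * 4.500e+25 / (2.000e+09)^2 = 6.674e-11 * 1.215e+51 / 4.000e+18 = 2.027e+22

2.027e+22 N


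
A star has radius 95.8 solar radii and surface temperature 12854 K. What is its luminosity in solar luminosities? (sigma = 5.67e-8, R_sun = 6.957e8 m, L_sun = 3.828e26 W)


R = 95.8 * 6.957e8 m = 6.664806e+10 m. L = 4*pi*R^2*sigma*T^4 = 4*pi*(6.664806e+10)^2 * 5.67e-8 * 12854^4 = 8.640146973e+31 W. L/L_sun = 8.640146973e+31 / 3.828e26 = 225709.1686

225709.1686 L_sun


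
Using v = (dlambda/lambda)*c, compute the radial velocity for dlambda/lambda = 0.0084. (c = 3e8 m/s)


v = (dlambda/lambda) * c = 0.0084 * 3e8 = 2.520e+06

2.520e+06 m/s


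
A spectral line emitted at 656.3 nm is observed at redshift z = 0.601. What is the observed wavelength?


lam_obs = lam_emit * (1 + z) = 656.3 * (1 + 0.601) = 1050.7363

1050.7363 nm


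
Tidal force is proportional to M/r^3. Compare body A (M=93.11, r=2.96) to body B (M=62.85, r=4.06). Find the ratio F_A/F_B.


Ratio = (M1/r1^3) / (M2/r2^3) = (93.11/2.96^3) / (62.85/4.06^3) = 3.8229

3.8229


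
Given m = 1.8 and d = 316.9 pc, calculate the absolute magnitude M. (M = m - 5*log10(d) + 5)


M = m - 5*log10(d) + 5 = 1.8 - 5*log10(316.9) + 5 = -5.7046

-5.7046


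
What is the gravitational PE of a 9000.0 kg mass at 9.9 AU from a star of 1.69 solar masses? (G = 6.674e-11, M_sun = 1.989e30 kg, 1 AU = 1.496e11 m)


M = 1.69 * 1.989e30 kg = 3.36141e+30 kg; r = 9.9 AU * 1.496e11 m/AU = 1.48104e+12 m. U = -GM*m/r = -(6.674e-11 * 3.36141e+30 * 9000.0) / 1.48104e+12 = -1.363e+12

-1.363e+12 J


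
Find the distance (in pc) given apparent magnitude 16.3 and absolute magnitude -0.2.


d = 10^((m - M + 5)/5) = 10^((16.3 - -0.2 + 5)/5) = 19952.6231

19952.6231 pc


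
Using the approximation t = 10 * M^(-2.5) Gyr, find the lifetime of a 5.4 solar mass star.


t = 10 * M^(-2.5) = 10 * 5.4^(-2.5) = 0.1476

0.1476 Gyr


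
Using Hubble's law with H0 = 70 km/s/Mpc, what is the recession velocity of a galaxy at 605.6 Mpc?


v = H0 * d = 70 * 605.6 = 42392.0

42392.0 km/s


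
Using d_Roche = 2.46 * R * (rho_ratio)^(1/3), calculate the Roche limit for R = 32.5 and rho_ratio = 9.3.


d_Roche = 2.46 * 32.5 * 9.3^(1/3) = 168.1304

168.1304


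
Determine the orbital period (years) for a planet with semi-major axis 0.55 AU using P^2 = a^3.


P = a^(3/2) = 0.55^1.5 = 0.4079

0.4079 years


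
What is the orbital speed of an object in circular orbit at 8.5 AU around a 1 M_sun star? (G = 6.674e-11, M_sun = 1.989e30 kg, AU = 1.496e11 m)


v = sqrt(GM/r) = sqrt(6.674e-11 * 1.989e+30 / 1.272e+12) = 10217.2785

10217.2785 m/s


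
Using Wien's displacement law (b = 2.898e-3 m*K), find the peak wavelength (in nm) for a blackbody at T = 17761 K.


lam_max = b / T = 2.898e-3 / 17761 = 1.632e-07 m = 163.1665 nm

163.1665 nm


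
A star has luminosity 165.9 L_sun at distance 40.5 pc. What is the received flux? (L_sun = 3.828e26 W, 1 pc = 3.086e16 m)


F = L / (4*pi*d^2) = 6.351e+28 / (4*pi*(1.250e+18)^2) = 3.235e-09

3.235e-09 W/m^2


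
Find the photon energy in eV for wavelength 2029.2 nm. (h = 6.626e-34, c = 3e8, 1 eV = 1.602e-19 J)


E = hc/lambda = 6.626e-34 * 3e8 / 2.029e-06 = 9.796e-20 J = 0.6115 eV

0.6115 eV


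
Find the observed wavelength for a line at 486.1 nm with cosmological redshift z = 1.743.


lam_obs = lam_emit * (1 + z) = 486.1 * (1 + 1.743) = 1333.3723

1333.3723 nm


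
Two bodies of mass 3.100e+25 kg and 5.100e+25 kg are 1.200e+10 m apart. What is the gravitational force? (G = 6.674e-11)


F = G*m1*m2/r^2 = 6.674e-11 * 3.100e+25 * 5.100e+25 / (1.200e+10)^2 = 6.674e-11 * 1.581e+51 / 1.440e+20 = 7.327e+20

7.327e+20 N


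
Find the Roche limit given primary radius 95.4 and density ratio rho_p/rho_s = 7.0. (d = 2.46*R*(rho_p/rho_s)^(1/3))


d_Roche = 2.46 * 95.4 * 7.0^(1/3) = 448.9343

448.9343


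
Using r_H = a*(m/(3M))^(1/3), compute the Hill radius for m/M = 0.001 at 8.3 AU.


r_H = a * (m/3M)^(1/3) = 8.3 * (0.001/3)^(1/3) = 0.5755

0.5755 AU


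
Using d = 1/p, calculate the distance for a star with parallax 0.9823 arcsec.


d = 1/p = 1/0.9823 = 1.018

1.018 pc


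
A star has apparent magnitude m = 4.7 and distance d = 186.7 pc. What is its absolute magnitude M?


M = m - 5*log10(d) + 5 = 4.7 - 5*log10(186.7) + 5 = -1.6557

-1.6557


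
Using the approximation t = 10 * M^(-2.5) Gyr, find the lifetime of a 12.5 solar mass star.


t = 10 * M^(-2.5) = 10 * 12.5^(-2.5) = 0.0181

0.0181 Gyr


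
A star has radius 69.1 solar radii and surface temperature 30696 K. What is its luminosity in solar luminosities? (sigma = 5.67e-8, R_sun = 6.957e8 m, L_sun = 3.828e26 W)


R = 69.1 * 6.957e8 m = 4.807287e+10 m. L = 4*pi*R^2*sigma*T^4 = 4*pi*(4.807287e+10)^2 * 5.67e-8 * 30696^4 = 1.461908426e+33 W. L/L_sun = 1.461908426e+33 / 3.828e26 = 3.819e+06

3.819e+06 L_sun


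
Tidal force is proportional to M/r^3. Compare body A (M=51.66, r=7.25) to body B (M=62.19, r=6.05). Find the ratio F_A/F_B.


Ratio = (M1/r1^3) / (M2/r2^3) = (51.66/7.25^3) / (62.19/6.05^3) = 0.4827

0.4827


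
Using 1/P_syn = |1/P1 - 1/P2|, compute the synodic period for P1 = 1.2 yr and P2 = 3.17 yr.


1/P_syn = |1/P1 - 1/P2| = |1/1.2 - 1/3.17| => P_syn = 1.931

1.931 years


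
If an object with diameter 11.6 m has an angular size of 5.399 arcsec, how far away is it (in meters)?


D = size / theta_rad, theta_rad = 5.399 * pi/(180*3600) = 2.618e-05, D = 443169.43

443169.43 m


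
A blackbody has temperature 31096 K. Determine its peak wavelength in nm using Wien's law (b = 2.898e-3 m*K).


lam_max = b / T = 2.898e-3 / 31096 = 9.320e-08 m = 93.1953 nm

93.1953 nm


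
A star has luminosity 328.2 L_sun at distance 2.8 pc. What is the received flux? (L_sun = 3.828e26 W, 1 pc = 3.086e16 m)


F = L / (4*pi*d^2) = 1.256e+29 / (4*pi*(8.641e+16)^2) = 1.339e-06

1.339e-06 W/m^2


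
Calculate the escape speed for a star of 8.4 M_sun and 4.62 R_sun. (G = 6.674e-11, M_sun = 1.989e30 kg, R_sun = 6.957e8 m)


M = 8.4 * 1.989e30 kg = 1.67076e+31 kg; R = 4.62 * 6.957e8 m = 3.214134e+09 m. v_esc = sqrt(2GM/R) = sqrt(2 * 6.674e-11 * 1.67076e+31 / 3.214134e+09) = 832977.2574

832977.2574 m/s


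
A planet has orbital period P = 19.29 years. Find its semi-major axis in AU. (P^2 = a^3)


a = P^(2/3) = 19.29^(2/3) = 7.1926

7.1926 AU
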